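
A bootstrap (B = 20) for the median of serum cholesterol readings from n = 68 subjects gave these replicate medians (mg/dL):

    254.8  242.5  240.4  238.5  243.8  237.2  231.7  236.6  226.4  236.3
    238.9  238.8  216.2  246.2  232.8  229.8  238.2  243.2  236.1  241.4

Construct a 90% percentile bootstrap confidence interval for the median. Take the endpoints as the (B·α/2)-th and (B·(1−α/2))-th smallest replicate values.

Sorted replicates: 216.2, 226.4, 229.8, 231.7, 232.8, 236.1, 236.3, 236.6, 237.2, 238.2, 238.5, 238.8, 238.9, 240.4, 241.4, 242.5, 243.2, 243.8, 246.2, 254.8
α = 0.10; lower rank = 20 × 0.050 = 1; upper rank = 20 × 0.950 = 19.
The 1st smallest replicate is 216.2; the 19th is 246.2.

(216.2, 246.2)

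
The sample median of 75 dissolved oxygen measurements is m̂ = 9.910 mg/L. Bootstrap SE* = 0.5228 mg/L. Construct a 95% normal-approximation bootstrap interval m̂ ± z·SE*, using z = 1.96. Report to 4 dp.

(8.8853, 10.9347)

Margin = 1.96 × 0.5228 = 1.02469
Interval: 9.910 ± 1.02469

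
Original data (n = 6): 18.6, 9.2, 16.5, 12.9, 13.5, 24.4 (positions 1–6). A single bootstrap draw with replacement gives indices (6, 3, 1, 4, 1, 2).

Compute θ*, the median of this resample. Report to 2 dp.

Resample values: 24.4, 16.5, 18.6, 12.9, 18.6, 9.2.
Sorted: 9.2, 12.9, 16.5, 18.6, 18.6, 24.4
Median = average of the two middle values = 17.55

θ* = 17.55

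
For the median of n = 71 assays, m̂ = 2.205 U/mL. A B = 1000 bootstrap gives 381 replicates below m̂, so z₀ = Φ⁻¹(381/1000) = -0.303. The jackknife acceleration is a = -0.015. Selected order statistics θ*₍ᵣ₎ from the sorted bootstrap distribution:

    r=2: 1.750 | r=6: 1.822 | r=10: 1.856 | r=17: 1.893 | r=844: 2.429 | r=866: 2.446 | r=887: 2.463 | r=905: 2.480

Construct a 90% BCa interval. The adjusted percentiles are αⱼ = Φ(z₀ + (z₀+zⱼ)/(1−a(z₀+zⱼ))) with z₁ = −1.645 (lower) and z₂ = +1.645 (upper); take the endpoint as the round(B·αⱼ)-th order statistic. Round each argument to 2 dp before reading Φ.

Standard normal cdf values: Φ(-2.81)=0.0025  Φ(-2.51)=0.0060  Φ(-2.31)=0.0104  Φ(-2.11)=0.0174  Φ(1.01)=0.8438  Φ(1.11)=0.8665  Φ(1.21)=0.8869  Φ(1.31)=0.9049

(1.856, 2.429)

Lower: z₀ + z₁ = -0.303 + (-1.645) = -1.948; 1 − a(z₀+z₁) = 1 − (-0.015)(-1.948) = 0.9708; argument = -0.303 + (-1.948)/0.9708 = -2.3096 → -2.31.
α₁ = Φ(-2.31) = 0.0104; rank = round(1000 × 0.0104) = 10; θ*₍10₎ = 1.856.
Upper: z₀ + z₂ = 1.342; 1 − a(z₀+z₂) = 1.0201; argument = 1.0125 → 1.01; α₂ = 0.8438; rank = 844; θ*₍844₎ = 2.429.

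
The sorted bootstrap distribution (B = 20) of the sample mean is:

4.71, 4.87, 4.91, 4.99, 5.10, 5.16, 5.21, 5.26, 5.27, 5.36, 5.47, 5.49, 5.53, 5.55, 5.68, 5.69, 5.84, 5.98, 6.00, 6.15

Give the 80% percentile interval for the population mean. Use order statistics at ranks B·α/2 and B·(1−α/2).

(4.87, 5.98)

α = 0.20; lower rank = 20 × 0.100 = 2; upper rank = 20 × 0.900 = 18.
The 2nd smallest replicate is 4.87; the 18th is 5.98.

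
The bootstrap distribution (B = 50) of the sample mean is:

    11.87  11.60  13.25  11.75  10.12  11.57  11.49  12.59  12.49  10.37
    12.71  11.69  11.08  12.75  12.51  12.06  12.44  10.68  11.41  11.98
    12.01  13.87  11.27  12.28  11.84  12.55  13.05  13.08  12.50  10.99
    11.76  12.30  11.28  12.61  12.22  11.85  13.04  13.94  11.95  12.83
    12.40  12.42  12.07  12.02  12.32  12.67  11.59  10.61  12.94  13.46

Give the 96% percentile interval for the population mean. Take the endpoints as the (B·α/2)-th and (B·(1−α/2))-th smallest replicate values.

Sorted replicates: 10.12, 10.37, 10.61, 10.68, 10.99, 11.08, 11.27, 11.28, 11.41, 11.49, 11.57, 11.59, 11.60, 11.69, 11.75, 11.76, 11.84, 11.85, 11.87, 11.95, 11.98, 12.01, 12.02, 12.06, 12.07, 12.22, 12.28, 12.30, 12.32, 12.40, 12.42, 12.44, 12.49, 12.50, 12.51, 12.55, 12.59, 12.61, 12.67, 12.71, 12.75, 12.83, 12.94, 13.04, 13.05, 13.08, 13.25, 13.46, 13.87, 13.94
α = 0.04; lower rank = 50 × 0.020 = 1; upper rank = 50 × 0.980 = 49.
The 1st smallest replicate is 10.12; the 49th is 13.87.

(10.12, 13.87)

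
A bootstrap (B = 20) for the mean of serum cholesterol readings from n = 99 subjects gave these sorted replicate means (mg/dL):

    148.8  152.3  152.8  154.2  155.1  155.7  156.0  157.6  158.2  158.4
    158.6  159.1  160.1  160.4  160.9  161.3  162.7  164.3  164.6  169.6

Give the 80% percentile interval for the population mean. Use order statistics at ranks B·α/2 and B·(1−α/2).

α = 0.20; lower rank = 20 × 0.100 = 2; upper rank = 20 × 0.900 = 18.
The 2nd smallest replicate is 152.3; the 18th is 164.3.

(152.3, 164.3)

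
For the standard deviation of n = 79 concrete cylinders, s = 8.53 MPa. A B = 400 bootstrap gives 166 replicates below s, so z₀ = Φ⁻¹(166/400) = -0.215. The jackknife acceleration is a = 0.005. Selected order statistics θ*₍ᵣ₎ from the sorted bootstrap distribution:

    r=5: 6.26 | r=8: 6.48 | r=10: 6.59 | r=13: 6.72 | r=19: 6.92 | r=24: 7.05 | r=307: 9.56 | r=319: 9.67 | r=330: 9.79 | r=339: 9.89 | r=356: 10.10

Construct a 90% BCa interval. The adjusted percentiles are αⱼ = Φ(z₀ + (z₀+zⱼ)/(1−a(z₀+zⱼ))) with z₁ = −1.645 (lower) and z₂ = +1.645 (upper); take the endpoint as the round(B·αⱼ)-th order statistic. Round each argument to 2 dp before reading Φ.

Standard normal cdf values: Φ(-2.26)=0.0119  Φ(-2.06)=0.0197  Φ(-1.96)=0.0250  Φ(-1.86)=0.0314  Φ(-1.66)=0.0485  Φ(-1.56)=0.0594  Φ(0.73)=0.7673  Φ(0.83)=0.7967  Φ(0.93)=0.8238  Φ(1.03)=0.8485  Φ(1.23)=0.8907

(6.48, 10.10)

Lower: z₀ + z₁ = -0.215 + (-1.645) = -1.860; 1 − a(z₀+z₁) = 1 − (0.005)(-1.860) = 1.0093; argument = -0.215 + (-1.860)/1.0093 = -2.0579 → -2.06.
α₁ = Φ(-2.06) = 0.0197; rank = round(400 × 0.0197) = 8; θ*₍8₎ = 6.48.
Upper: z₀ + z₂ = 1.430; 1 − a(z₀+z₂) = 0.9929; argument = 1.2253 → 1.23; α₂ = 0.8907; rank = 356; θ*₍356₎ = 10.10.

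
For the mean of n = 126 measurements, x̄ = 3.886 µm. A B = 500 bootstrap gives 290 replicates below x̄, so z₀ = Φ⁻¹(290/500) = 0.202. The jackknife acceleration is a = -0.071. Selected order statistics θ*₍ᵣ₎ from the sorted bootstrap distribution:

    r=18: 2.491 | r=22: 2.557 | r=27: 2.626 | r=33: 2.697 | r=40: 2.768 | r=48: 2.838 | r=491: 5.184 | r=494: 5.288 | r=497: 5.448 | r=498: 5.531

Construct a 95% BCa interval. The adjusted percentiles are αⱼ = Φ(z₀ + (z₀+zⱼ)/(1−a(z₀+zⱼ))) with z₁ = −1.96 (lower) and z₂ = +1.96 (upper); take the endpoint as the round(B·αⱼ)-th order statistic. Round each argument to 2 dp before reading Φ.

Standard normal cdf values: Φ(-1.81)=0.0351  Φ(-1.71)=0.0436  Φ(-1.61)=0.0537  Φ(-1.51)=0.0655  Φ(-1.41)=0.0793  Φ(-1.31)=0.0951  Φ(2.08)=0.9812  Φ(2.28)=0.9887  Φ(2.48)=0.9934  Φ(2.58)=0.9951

(2.491, 5.184)

Lower: z₀ + z₁ = 0.202 + (-1.960) = -1.758; 1 − a(z₀+z₁) = 1 − (-0.071)(-1.758) = 0.8752; argument = 0.202 + (-1.758)/0.8752 = -1.8067 → -1.81.
α₁ = Φ(-1.81) = 0.0351; rank = round(500 × 0.0351) = 18; θ*₍18₎ = 2.491.
Upper: z₀ + z₂ = 2.162; 1 − a(z₀+z₂) = 1.1535; argument = 2.0763 → 2.08; α₂ = 0.9812; rank = 491; θ*₍491₎ = 5.184.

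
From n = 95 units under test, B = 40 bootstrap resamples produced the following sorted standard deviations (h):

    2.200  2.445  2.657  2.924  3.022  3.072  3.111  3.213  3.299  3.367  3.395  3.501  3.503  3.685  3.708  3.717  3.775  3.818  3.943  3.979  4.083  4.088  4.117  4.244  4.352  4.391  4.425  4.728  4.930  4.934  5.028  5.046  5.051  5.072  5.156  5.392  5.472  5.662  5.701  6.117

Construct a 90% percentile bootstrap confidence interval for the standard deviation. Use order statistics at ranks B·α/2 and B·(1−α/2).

α = 0.10; lower rank = 40 × 0.050 = 2; upper rank = 40 × 0.950 = 38.
The 2nd smallest replicate is 2.445; the 38th is 5.662.

(2.445, 5.662)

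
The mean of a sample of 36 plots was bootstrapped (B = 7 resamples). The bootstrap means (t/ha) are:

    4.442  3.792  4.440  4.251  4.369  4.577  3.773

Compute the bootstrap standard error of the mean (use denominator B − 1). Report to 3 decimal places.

SE* = 0.324

Bootstrap SE is the standard deviation of the 7 replicate means.
Mean of replicates: (4.442 + 3.792 + 4.440 + 4.251 + 4.369 + 4.577 + 3.773) / 7 = 29.6440 / 7 = 4.2349
Sum of squared deviations: (+0.2071)² + (−0.4429)² + (+0.2051)² + (+0.0161)² + (+0.1341)² + (+0.3421)² + (−0.4619)² = 0.6297
Variance = 0.6297 / 6 = 0.1050
SE* = √0.1050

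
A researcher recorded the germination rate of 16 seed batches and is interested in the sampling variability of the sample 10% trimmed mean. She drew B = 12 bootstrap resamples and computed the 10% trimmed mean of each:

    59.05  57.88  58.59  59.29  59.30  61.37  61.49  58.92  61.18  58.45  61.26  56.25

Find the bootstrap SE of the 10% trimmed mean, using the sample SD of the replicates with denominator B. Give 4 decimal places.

SE* = 1.5556

Bootstrap SE is the standard deviation of the 12 replicate 10% trimmed means.
Mean of replicates: (59.05 + 57.88 + 58.59 + 59.29 + 59.30 + 61.37 + 61.49 + 58.92 + 61.18 + 58.45 + 61.26 + 56.25) / 12 = 713.03000 / 12 = 59.41917
Sum of squared deviations: (−0.36917)² + (−1.53917)² + (−0.82917)² + (−0.12917)² + (−0.11917)² + (+1.95083)² + (+2.07083)² + (−0.49917)² + (+1.76083)² + (−0.96917)² + (+1.84083)² + (−3.16917)² = 29.03909
Variance = 29.03909 / 12 = 2.41992
SE* = √2.41992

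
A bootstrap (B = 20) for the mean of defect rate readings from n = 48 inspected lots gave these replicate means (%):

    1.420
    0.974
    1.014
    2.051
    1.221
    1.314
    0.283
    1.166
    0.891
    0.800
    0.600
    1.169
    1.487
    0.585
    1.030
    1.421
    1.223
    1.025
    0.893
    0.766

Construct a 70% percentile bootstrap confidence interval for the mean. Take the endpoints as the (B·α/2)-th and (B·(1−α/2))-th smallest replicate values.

Sorted replicates: 0.283, 0.585, 0.600, 0.766, 0.800, 0.891, 0.893, 0.974, 1.014, 1.025, 1.030, 1.166, 1.169, 1.221, 1.223, 1.314, 1.420, 1.421, 1.487, 2.051
α = 0.30; lower rank = 20 × 0.150 = 3; upper rank = 20 × 0.850 = 17.
The 3rd smallest replicate is 0.600; the 17th is 1.420.

(0.600, 1.420)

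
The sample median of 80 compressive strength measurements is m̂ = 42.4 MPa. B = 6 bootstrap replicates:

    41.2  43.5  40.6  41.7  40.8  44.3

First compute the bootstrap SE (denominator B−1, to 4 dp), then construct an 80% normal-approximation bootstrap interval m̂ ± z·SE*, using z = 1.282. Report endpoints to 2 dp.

(40.44, 44.36)

Mean of replicates = 42.0167; sum of squared deviations = 11.6683; SE* = √(11.6683/5) = 1.5276
Margin = 1.282 × 1.5276 = 1.958
Interval: 42.4 ± 1.958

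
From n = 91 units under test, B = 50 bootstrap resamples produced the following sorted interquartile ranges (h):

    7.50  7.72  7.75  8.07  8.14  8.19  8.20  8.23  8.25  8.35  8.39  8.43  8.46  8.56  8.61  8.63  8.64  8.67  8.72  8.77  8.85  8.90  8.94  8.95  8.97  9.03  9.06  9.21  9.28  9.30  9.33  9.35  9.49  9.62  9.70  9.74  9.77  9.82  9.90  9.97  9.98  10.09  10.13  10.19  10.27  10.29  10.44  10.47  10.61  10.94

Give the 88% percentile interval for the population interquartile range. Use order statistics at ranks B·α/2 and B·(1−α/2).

α = 0.12; lower rank = 50 × 0.060 = 3; upper rank = 50 × 0.940 = 47.
The 3rd smallest replicate is 7.75; the 47th is 10.44.

(7.75, 10.44)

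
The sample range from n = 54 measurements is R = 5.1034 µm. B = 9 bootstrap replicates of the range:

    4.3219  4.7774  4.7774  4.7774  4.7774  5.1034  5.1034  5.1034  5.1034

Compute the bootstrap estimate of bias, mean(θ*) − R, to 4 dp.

mean(θ*) = (4.3219 + 4.7774 + 4.7774 + 4.7774 + 4.7774 + 5.1034 + 5.1034 + 5.1034 + 5.1034) / 9 = 4.87168
bias = 4.87168 − 5.1034

bias = −0.2317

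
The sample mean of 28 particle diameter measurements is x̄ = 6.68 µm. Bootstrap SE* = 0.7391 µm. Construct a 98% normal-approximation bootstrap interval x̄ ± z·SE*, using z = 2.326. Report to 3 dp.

Margin = 2.326 × 0.7391 = 1.7191
Interval: 6.68 ± 1.7191

(4.961, 8.399)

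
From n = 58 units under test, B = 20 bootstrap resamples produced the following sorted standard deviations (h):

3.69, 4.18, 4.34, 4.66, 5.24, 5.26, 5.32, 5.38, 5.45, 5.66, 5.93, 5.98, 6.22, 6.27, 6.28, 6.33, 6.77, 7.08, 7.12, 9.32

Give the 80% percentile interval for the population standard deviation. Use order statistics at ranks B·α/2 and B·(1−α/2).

α = 0.20; lower rank = 20 × 0.100 = 2; upper rank = 20 × 0.900 = 18.
The 2nd smallest replicate is 4.18; the 18th is 7.08.

(4.18, 7.08)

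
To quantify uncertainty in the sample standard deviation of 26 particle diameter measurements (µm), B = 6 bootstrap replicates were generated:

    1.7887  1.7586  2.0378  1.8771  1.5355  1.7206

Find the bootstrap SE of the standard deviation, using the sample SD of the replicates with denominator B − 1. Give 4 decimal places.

Bootstrap SE is the standard deviation of the 6 replicate standard deviations.
Mean of replicates: (1.7887 + 1.7586 + 2.0378 + 1.8771 + 1.5355 + 1.7206) / 6 = 10.71830 / 6 = 1.78638
Sum of squared deviations: (+0.00232)² + (−0.02778)² + (+0.25142)² + (+0.09072)² + (−0.25088)² + (−0.06578)² = 0.13949
Variance = 0.13949 / 5 = 0.02790
SE* = √0.02790

SE* = 0.1670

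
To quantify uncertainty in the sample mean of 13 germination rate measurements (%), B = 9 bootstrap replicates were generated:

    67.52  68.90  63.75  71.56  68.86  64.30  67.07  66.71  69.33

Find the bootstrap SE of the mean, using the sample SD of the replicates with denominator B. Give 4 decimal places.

SE* = 2.3268

Bootstrap SE is the standard deviation of the 9 replicate means.
Mean of replicates: (67.52 + 68.90 + 63.75 + 71.56 + 68.86 + 64.30 + 67.07 + 66.71 + 69.33) / 9 = 608.00000 / 9 = 67.55556
Sum of squared deviations: (−0.03556)² + (+1.34444)² + (−3.80556)² + (+4.00444)² + (+1.30444)² + (−3.25556)² + (−0.48556)² + (−0.84556)² + (+1.77444)² = 48.72622
Variance = 48.72622 / 9 = 5.41402
SE* = √5.41402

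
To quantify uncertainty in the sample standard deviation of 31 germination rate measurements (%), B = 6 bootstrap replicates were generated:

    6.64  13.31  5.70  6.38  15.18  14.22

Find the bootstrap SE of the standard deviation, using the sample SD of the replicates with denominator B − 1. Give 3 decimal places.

SE* = 4.430

Bootstrap SE is the standard deviation of the 6 replicate standard deviations.
Mean of replicates: (6.64 + 13.31 + 5.70 + 6.38 + 15.18 + 14.22) / 6 = 61.4300 / 6 = 10.2383
Sum of squared deviations: (−3.5983)² + (+3.0717)² + (−4.5383)² + (−3.8583)² + (+4.9417)² + (+3.9817)² = 98.1401
Variance = 98.1401 / 5 = 19.6280
SE* = √19.6280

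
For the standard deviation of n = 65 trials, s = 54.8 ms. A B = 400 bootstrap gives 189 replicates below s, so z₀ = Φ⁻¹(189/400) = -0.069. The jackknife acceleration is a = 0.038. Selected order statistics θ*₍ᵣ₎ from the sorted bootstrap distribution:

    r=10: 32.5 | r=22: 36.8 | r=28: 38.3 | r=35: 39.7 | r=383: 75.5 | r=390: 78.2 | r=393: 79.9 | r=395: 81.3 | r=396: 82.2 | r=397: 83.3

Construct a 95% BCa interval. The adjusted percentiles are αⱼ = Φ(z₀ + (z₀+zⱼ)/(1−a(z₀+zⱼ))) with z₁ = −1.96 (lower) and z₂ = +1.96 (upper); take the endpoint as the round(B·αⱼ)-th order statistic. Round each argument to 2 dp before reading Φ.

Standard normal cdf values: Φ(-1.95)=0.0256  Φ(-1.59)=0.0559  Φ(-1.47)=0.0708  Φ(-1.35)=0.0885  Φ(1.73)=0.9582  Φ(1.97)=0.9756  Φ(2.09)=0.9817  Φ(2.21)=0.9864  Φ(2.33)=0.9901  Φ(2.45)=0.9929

Lower: z₀ + z₁ = -0.069 + (-1.960) = -2.029; 1 − a(z₀+z₁) = 1 − (0.038)(-2.029) = 1.0771; argument = -0.069 + (-2.029)/1.0771 = -1.9528 → -1.95.
α₁ = Φ(-1.95) = 0.0256; rank = round(400 × 0.0256) = 10; θ*₍10₎ = 32.5.
Upper: z₀ + z₂ = 1.891; 1 − a(z₀+z₂) = 0.9281; argument = 1.9684 → 1.97; α₂ = 0.9756; rank = 390; θ*₍390₎ = 78.2.

(32.5, 78.2)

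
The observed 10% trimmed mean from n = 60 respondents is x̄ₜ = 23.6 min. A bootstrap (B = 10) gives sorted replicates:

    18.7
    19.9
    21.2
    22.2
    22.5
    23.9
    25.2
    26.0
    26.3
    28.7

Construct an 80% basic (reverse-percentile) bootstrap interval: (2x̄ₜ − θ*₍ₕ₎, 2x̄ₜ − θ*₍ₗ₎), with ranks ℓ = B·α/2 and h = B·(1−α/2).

(20.9, 28.5)

Percentile endpoints at ranks 1 and 9: θ*₍1₎ = 18.7, θ*₍9₎ = 26.3.
Basic interval reflects these around x̄ₜ:
  lower = 2 × 23.6 − 26.3 = 20.9
  upper = 2 × 23.6 − 18.7 = 28.5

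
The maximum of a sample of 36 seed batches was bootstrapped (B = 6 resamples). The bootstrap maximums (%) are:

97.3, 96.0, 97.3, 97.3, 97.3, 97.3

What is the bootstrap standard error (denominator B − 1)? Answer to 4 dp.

Bootstrap SE is the standard deviation of the 6 replicate maximums.
Mean of replicates: (97.3 + 96.0 + 97.3 + 97.3 + 97.3 + 97.3) / 6 = 582.50000 / 6 = 97.08333
Sum of squared deviations: (+0.21667)² + (−1.08333)² + (+0.21667)² + (+0.21667)² + (+0.21667)² + (+0.21667)² = 1.40833
Variance = 1.40833 / 5 = 0.28167
SE* = √0.28167

SE* = 0.5307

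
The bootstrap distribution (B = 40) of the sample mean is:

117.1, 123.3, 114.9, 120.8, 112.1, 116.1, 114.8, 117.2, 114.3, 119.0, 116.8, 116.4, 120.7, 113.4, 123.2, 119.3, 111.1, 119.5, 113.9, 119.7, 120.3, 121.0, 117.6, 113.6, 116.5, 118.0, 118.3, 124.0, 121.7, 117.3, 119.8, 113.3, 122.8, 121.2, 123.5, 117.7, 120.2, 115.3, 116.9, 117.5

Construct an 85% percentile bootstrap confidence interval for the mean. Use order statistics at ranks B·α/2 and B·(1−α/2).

Sorted replicates: 111.1, 112.1, 113.3, 113.4, 113.6, 113.9, 114.3, 114.8, 114.9, 115.3, 116.1, 116.4, 116.5, 116.8, 116.9, 117.1, 117.2, 117.3, 117.5, 117.6, 117.7, 118.0, 118.3, 119.0, 119.3, 119.5, 119.7, 119.8, 120.2, 120.3, 120.7, 120.8, 121.0, 121.2, 121.7, 122.8, 123.2, 123.3, 123.5, 124.0
α = 0.15; lower rank = 40 × 0.075 = 3; upper rank = 40 × 0.925 = 37.
The 3rd smallest replicate is 113.3; the 37th is 123.2.

(113.3, 123.2)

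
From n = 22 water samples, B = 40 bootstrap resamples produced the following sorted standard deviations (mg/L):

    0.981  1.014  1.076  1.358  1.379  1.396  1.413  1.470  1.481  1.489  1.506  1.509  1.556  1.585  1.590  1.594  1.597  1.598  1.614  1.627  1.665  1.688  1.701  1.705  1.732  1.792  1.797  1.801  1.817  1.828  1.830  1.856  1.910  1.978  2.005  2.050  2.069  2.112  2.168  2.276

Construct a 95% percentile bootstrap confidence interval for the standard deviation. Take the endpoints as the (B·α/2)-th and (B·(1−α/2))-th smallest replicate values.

α = 0.05; lower rank = 40 × 0.025 = 1; upper rank = 40 × 0.975 = 39.
The 1st smallest replicate is 0.981; the 39th is 2.168.

(0.981, 2.168)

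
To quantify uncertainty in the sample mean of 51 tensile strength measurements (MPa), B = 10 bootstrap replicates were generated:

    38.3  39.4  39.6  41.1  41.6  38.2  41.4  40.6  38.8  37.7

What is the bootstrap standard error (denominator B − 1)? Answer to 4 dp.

SE* = 1.4291

Bootstrap SE is the standard deviation of the 10 replicate means.
Mean of replicates: (38.3 + 39.4 + 39.6 + 41.1 + 41.6 + 38.2 + 41.4 + 40.6 + 38.8 + 37.7) / 10 = 396.70000 / 10 = 39.67000
Sum of squared deviations: (−1.37000)² + (−0.27000)² + (−0.07000)² + (+1.43000)² + (+1.93000)² + (−1.47000)² + (+1.73000)² + (+0.93000)² + (−0.87000)² + (−1.97000)² = 18.38100
Variance = 18.38100 / 9 = 2.04233
SE* = √2.04233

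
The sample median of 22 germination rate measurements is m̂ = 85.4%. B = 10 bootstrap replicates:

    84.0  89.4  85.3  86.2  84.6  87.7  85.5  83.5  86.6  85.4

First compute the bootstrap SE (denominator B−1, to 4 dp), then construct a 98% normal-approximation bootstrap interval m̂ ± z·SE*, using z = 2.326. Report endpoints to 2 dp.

(81.31, 89.49)

Mean of replicates = 85.8200; sum of squared deviations = 27.8360; SE* = √(27.8360/9) = 1.7587
Margin = 2.326 × 1.7587 = 4.091
Interval: 85.4 ± 4.091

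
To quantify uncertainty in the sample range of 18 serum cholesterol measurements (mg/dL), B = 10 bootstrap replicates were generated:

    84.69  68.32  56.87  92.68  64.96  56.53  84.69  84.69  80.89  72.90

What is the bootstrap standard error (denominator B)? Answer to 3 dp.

Bootstrap SE is the standard deviation of the 10 replicate ranges.
Mean of replicates: (84.69 + 68.32 + 56.87 + 92.68 + 64.96 + 56.53 + 84.69 + 84.69 + 80.89 + 72.90) / 10 = 747.2200 / 10 = 74.7220
Sum of squared deviations: (+9.9680)² + (−6.4020)² + (−17.8520)² + (+17.9580)² + (−9.7620)² + (−18.1920)² + (+9.9680)² + (+9.9680)² + (+6.1680)² + (−1.8220)² = 1447.8618
Variance = 1447.8618 / 10 = 144.7862
SE* = √144.7862

SE* = 12.033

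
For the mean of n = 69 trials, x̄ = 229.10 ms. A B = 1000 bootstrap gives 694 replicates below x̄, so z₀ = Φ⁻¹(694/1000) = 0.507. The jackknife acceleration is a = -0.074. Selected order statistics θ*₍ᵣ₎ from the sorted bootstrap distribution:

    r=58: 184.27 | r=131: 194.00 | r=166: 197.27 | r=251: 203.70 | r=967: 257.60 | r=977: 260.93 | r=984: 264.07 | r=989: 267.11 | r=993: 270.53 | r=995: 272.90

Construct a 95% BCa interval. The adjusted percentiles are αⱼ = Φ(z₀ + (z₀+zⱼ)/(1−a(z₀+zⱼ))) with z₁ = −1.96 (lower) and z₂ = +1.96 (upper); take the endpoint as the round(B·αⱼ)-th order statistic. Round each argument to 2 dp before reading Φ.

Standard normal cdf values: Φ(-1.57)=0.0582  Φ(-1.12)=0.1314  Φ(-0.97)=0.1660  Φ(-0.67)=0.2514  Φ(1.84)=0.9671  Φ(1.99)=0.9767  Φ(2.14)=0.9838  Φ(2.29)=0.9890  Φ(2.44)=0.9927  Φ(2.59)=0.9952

Lower: z₀ + z₁ = 0.507 + (-1.960) = -1.453; 1 − a(z₀+z₁) = 1 − (-0.074)(-1.453) = 0.8925; argument = 0.507 + (-1.453)/0.8925 = -1.1211 → -1.12.
α₁ = Φ(-1.12) = 0.1314; rank = round(1000 × 0.1314) = 131; θ*₍131₎ = 194.00.
Upper: z₀ + z₂ = 2.467; 1 − a(z₀+z₂) = 1.1826; argument = 2.5932 → 2.59; α₂ = 0.9952; rank = 995; θ*₍995₎ = 272.90.

(194.00, 272.90)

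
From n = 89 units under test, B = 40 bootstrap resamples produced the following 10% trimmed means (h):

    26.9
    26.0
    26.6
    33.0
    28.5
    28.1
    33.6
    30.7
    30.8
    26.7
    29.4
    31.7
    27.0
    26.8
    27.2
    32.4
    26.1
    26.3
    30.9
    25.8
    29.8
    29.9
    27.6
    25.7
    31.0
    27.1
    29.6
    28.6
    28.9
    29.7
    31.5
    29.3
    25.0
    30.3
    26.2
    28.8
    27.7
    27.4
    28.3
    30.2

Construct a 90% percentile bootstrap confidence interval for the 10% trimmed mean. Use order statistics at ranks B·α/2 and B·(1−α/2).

(25.7, 32.4)

Sorted replicates: 25.0, 25.7, 25.8, 26.0, 26.1, 26.2, 26.3, 26.6, 26.7, 26.8, 26.9, 27.0, 27.1, 27.2, 27.4, 27.6, 27.7, 28.1, 28.3, 28.5, 28.6, 28.8, 28.9, 29.3, 29.4, 29.6, 29.7, 29.8, 29.9, 30.2, 30.3, 30.7, 30.8, 30.9, 31.0, 31.5, 31.7, 32.4, 33.0, 33.6
α = 0.10; lower rank = 40 × 0.050 = 2; upper rank = 40 × 0.950 = 38.
The 2nd smallest replicate is 25.7; the 38th is 32.4.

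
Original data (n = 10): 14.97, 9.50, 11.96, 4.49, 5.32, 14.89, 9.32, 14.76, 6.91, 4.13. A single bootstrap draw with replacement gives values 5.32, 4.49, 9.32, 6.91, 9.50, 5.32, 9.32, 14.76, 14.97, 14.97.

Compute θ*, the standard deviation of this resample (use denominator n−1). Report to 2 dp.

Mean = 9.4880; sum of squared deviations = 154.3258
s² = 154.3258 / 9 = 17.1473
s = √17.1473 = 4.14

θ* = 4.14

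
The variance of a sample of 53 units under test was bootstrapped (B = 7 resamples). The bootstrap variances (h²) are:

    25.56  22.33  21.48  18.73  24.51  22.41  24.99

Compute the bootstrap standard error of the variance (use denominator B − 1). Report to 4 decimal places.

Bootstrap SE is the standard deviation of the 7 replicate variances.
Mean of replicates: (25.56 + 22.33 + 21.48 + 18.73 + 24.51 + 22.41 + 24.99) / 7 = 160.01000 / 7 = 22.85857
Sum of squared deviations: (+2.70143)² + (−0.52857)² + (−1.37857)² + (−4.12857)² + (+1.65143)² + (−0.44857)² + (+2.13143)² = 33.99409
Variance = 33.99409 / 6 = 5.66568
SE* = √5.66568

SE* = 2.3803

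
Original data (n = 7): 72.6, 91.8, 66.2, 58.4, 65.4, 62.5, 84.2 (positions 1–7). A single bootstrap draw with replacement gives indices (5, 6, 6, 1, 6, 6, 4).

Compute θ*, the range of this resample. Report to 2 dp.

θ* = 14.20

Resample values: 65.4, 62.5, 62.5, 72.6, 62.5, 62.5, 58.4.
Range = 72.6 − 58.4 = 14.20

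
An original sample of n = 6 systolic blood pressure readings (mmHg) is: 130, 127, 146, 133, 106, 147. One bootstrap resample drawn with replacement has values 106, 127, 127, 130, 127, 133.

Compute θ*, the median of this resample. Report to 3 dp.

θ* = 127.000

Sorted: 106, 127, 127, 127, 130, 133
Median = average of the two middle values = 127.000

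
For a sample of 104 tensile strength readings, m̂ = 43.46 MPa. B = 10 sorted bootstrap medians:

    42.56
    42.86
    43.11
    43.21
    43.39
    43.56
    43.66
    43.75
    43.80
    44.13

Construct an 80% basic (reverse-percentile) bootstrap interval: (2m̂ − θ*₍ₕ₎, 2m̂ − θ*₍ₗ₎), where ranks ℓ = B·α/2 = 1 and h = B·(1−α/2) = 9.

(43.12, 44.36)

Percentile endpoints at ranks 1 and 9: θ*₍1₎ = 42.56, θ*₍9₎ = 43.80.
Basic interval reflects these around m̂:
  lower = 2 × 43.46 − 43.80 = 43.12
  upper = 2 × 43.46 − 42.56 = 44.36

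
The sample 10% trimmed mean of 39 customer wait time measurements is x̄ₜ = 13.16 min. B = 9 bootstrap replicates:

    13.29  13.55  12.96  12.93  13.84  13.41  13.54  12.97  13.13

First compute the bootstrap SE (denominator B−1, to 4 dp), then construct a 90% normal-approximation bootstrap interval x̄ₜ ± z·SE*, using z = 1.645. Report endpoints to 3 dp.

Mean of replicates = 13.2911; sum of squared deviations = 0.8135; SE* = √(0.8135/8) = 0.3189
Margin = 1.645 × 0.3189 = 0.5246
Interval: 13.16 ± 0.5246

(12.635, 13.685)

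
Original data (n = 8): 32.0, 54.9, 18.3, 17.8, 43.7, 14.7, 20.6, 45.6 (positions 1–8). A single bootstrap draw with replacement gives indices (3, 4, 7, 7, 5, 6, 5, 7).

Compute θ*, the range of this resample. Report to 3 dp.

θ* = 29.000

Resample values: 18.3, 17.8, 20.6, 20.6, 43.7, 14.7, 43.7, 20.6.
Range = 43.7 − 14.7 = 29.000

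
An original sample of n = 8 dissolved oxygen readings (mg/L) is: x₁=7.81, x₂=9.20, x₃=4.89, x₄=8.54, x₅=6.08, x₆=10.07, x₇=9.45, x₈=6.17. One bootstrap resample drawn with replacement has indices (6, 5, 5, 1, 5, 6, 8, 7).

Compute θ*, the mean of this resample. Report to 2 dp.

Resample values: 10.07, 6.08, 6.08, 7.81, 6.08, 10.07, 6.17, 9.45.
Mean = (10.07 + 6.08 + 6.08 + 7.81 + 6.08 + 10.07 + 6.17 + 9.45) / 8 = 61.810 / 8 = 7.73

θ* = 7.73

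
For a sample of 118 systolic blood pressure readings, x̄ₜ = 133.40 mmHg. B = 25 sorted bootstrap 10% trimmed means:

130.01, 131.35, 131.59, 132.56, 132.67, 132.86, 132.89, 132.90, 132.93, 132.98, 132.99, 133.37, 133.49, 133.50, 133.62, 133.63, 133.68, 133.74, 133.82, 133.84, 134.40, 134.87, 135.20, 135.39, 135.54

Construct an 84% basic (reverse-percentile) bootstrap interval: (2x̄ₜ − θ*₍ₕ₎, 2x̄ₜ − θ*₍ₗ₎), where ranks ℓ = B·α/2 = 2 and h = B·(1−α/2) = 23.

(131.60, 135.45)

Percentile endpoints at ranks 2 and 23: θ*₍2₎ = 131.35, θ*₍23₎ = 135.20.
Basic interval reflects these around x̄ₜ:
  lower = 2 × 133.40 − 135.20 = 131.60
  upper = 2 × 133.40 − 131.35 = 135.45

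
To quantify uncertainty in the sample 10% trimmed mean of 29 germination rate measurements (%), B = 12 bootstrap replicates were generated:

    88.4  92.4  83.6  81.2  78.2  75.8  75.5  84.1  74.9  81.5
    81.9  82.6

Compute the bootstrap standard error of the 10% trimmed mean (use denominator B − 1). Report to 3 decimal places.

Bootstrap SE is the standard deviation of the 12 replicate 10% trimmed means.
Mean of replicates: (88.4 + 92.4 + 83.6 + 81.2 + 78.2 + 75.8 + 75.5 + 84.1 + 74.9 + 81.5 + 81.9 + 82.6) / 12 = 980.1000 / 12 = 81.6750
Sum of squared deviations: (+6.7250)² + (+10.7250)² + (+1.9250)² + (−0.4750)² + (−3.4750)² + (−5.8750)² + (−6.1750)² + (+2.4250)² + (−6.7750)² + (−0.1750)² + (+0.2250)² + (+0.9250)² = 301.6225
Variance = 301.6225 / 11 = 27.4202
SE* = √27.4202

SE* = 5.236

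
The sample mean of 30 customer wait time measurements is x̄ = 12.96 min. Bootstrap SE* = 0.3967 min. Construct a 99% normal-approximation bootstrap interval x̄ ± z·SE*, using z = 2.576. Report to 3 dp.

(11.938, 13.982)

Margin = 2.576 × 0.3967 = 1.0219
Interval: 12.96 ± 1.0219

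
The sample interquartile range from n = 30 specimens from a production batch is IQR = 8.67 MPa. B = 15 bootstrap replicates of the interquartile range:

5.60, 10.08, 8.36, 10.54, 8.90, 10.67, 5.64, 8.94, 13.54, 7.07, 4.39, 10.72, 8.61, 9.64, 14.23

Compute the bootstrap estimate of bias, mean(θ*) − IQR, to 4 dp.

mean(θ*) = (5.60 + 10.08 + 8.36 + 10.54 + 8.90 + 10.67 + 5.64 + 8.94 + 13.54 + 7.07 + 4.39 + 10.72 + 8.61 + 9.64 + 14.23) / 15 = 9.12867
bias = 9.12867 − 8.67

bias = +0.4587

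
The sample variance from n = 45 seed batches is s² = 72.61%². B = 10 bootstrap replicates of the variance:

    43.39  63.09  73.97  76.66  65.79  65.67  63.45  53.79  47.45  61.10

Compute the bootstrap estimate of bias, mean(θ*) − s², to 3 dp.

mean(θ*) = (43.39 + 63.09 + 73.97 + 76.66 + 65.79 + 65.67 + 63.45 + 53.79 + 47.45 + 61.10) / 10 = 61.4360
bias = 61.4360 − 72.61

bias = −11.174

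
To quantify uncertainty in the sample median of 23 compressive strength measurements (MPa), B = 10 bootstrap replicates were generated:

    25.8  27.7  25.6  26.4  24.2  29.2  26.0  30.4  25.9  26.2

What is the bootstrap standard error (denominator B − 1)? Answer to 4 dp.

SE* = 1.8458

Bootstrap SE is the standard deviation of the 10 replicate medians.
Mean of replicates: (25.8 + 27.7 + 25.6 + 26.4 + 24.2 + 29.2 + 26.0 + 30.4 + 25.9 + 26.2) / 10 = 267.40000 / 10 = 26.74000
Sum of squared deviations: (−0.94000)² + (+0.96000)² + (−1.14000)² + (−0.34000)² + (−2.54000)² + (+2.46000)² + (−0.74000)² + (+3.66000)² + (−0.84000)² + (−0.54000)² = 30.66400
Variance = 30.66400 / 9 = 3.40711
SE* = √3.40711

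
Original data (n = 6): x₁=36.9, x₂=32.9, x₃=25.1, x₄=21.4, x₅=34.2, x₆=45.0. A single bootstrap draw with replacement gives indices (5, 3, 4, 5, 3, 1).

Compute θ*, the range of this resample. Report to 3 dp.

θ* = 15.500

Resample values: 34.2, 25.1, 21.4, 34.2, 25.1, 36.9.
Range = 36.9 − 21.4 = 15.500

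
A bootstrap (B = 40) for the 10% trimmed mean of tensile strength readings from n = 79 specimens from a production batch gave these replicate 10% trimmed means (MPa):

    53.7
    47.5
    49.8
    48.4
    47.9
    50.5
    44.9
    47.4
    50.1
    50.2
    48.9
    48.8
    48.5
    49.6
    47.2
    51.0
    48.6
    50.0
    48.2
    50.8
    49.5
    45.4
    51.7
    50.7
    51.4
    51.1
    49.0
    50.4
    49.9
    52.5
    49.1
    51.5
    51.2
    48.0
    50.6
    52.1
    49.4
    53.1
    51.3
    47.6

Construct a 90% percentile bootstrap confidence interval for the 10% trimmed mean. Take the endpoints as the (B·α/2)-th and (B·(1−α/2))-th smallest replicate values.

Sorted replicates: 44.9, 45.4, 47.2, 47.4, 47.5, 47.6, 47.9, 48.0, 48.2, 48.4, 48.5, 48.6, 48.8, 48.9, 49.0, 49.1, 49.4, 49.5, 49.6, 49.8, 49.9, 50.0, 50.1, 50.2, 50.4, 50.5, 50.6, 50.7, 50.8, 51.0, 51.1, 51.2, 51.3, 51.4, 51.5, 51.7, 52.1, 52.5, 53.1, 53.7
α = 0.10; lower rank = 40 × 0.050 = 2; upper rank = 40 × 0.950 = 38.
The 2nd smallest replicate is 45.4; the 38th is 52.5.

(45.4, 52.5)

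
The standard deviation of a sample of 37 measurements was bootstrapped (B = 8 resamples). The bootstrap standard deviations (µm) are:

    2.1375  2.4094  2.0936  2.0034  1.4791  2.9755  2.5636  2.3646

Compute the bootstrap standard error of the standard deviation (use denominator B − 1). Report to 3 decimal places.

Bootstrap SE is the standard deviation of the 8 replicate standard deviations.
Mean of replicates: (2.1375 + 2.4094 + 2.0936 + 2.0034 + 1.4791 + 2.9755 + 2.5636 + 2.3646) / 8 = 18.02670 / 8 = 2.25334
Sum of squared deviations: (−0.11584)² + (+0.15606)² + (−0.15974)² + (−0.24994)² + (−0.77424)² + (+0.72216)² + (+0.31026)² + (+0.11126)² = 1.35536
Variance = 1.35536 / 7 = 0.19362
SE* = √0.19362

SE* = 0.440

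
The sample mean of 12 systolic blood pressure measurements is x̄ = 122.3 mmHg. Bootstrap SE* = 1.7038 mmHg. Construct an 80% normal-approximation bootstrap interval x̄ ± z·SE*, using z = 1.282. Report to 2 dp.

Margin = 1.282 × 1.7038 = 2.184
Interval: 122.3 ± 2.184

(120.12, 124.48)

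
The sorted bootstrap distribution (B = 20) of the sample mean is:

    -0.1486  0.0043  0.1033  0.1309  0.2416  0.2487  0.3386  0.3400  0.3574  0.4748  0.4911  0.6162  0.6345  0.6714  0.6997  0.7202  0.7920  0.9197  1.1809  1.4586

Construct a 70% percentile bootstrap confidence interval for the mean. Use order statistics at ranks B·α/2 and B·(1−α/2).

(0.1033, 0.7920)

α = 0.30; lower rank = 20 × 0.150 = 3; upper rank = 20 × 0.850 = 17.
The 3rd smallest replicate is 0.1033; the 17th is 0.7920.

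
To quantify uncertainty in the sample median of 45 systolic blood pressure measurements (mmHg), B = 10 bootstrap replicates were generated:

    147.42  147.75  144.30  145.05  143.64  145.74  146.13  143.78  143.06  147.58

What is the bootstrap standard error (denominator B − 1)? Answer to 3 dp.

SE* = 1.748

Bootstrap SE is the standard deviation of the 10 replicate medians.
Mean of replicates: (147.42 + 147.75 + 144.30 + 145.05 + 143.64 + 145.74 + 146.13 + 143.78 + 143.06 + 147.58) / 10 = 1454.4500 / 10 = 145.4450
Sum of squared deviations: (+1.9750)² + (+2.3050)² + (−1.1450)² + (−0.3950)² + (−1.8050)² + (+0.2950)² + (+0.6850)² + (−1.6650)² + (−2.3850)² + (+2.1350)² = 27.5137
Variance = 27.5137 / 9 = 3.0571
SE* = √3.0571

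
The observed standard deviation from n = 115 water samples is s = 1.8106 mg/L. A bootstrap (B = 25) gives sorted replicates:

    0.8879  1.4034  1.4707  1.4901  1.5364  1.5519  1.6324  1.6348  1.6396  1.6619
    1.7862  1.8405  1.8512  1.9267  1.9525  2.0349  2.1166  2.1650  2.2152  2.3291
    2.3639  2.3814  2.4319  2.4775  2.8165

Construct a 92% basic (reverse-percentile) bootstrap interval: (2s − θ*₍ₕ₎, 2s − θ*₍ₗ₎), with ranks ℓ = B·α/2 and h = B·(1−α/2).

Percentile endpoints at ranks 1 and 24: θ*₍1₎ = 0.8879, θ*₍24₎ = 2.4775.
Basic interval reflects these around s:
  lower = 2 × 1.8106 − 2.4775 = 1.1437
  upper = 2 × 1.8106 − 0.8879 = 2.7333

(1.1437, 2.7333)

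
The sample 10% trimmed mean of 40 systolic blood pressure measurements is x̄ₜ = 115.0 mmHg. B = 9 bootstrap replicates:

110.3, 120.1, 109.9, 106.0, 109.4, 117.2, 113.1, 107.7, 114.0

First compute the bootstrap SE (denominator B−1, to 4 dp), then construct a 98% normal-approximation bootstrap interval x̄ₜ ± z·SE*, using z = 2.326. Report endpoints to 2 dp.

Mean of replicates = 111.9667; sum of squared deviations = 166.4000; SE* = √(166.4000/8) = 4.5607
Margin = 2.326 × 4.5607 = 10.608
Interval: 115.0 ± 10.608

(104.39, 125.61)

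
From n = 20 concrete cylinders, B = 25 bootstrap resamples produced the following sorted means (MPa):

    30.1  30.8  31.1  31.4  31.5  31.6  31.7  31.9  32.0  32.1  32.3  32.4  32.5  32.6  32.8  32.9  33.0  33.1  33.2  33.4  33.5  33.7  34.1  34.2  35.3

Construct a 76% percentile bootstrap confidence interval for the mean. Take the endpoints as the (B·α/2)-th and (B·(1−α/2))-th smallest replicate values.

α = 0.24; lower rank = 25 × 0.120 = 3; upper rank = 25 × 0.880 = 22.
The 3rd smallest replicate is 31.1; the 22nd is 33.7.

(31.1, 33.7)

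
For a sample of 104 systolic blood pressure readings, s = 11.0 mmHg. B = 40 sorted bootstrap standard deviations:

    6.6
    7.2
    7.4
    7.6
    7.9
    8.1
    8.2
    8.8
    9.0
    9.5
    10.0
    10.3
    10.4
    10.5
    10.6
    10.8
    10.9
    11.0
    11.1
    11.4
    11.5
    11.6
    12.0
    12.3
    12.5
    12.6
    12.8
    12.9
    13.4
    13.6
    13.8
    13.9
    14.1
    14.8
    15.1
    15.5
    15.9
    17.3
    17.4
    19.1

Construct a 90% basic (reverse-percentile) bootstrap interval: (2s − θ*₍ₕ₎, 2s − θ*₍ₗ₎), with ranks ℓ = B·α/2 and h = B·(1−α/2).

(4.7, 14.8)

Percentile endpoints at ranks 2 and 38: θ*₍2₎ = 7.2, θ*₍38₎ = 17.3.
Basic interval reflects these around s:
  lower = 2 × 11.0 − 17.3 = 4.7
  upper = 2 × 11.0 − 7.2 = 14.8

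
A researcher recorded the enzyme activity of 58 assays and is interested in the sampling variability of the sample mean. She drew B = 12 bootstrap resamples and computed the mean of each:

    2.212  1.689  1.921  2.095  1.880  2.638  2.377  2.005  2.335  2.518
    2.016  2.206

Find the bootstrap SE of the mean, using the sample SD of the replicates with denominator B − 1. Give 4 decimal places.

Bootstrap SE is the standard deviation of the 12 replicate means.
Mean of replicates: (2.212 + 1.689 + 1.921 + 2.095 + 1.880 + 2.638 + 2.377 + 2.005 + 2.335 + 2.518 + 2.016 + 2.206) / 12 = 25.89200 / 12 = 2.15767
Sum of squared deviations: (+0.05433)² + (−0.46867)² + (−0.23667)² + (−0.06267)² + (−0.27767)² + (+0.48033)² + (+0.21933)² + (−0.15267)² + (+0.17733)² + (+0.36033)² + (−0.14167)² + (+0.04833)² = 0.84546
Variance = 0.84546 / 11 = 0.07686
SE* = √0.07686

SE* = 0.2772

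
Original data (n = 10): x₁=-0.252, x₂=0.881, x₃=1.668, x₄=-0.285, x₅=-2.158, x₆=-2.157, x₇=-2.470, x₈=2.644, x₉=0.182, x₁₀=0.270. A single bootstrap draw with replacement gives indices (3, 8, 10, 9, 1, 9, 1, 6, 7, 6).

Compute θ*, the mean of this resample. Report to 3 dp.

Resample values: 1.668, 2.644, 0.270, 0.182, -0.252, 0.182, -0.252, -2.157, -2.470, -2.157.
Mean = (1.668 + 2.644 + 0.270 + 0.182 + (-0.252) + 0.182 + (-0.252) + (-2.157) + (-2.470) + (-2.157)) / 10 = -2.3420 / 10 = -0.234

θ* = -0.234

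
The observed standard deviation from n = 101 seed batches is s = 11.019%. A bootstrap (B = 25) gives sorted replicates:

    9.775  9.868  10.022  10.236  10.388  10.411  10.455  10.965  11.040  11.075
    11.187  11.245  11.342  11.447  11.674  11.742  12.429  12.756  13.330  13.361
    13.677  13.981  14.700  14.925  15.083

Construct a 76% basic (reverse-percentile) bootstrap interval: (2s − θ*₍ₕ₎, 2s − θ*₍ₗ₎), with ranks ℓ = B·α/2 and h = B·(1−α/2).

(8.057, 12.016)

Percentile endpoints at ranks 3 and 22: θ*₍3₎ = 10.022, θ*₍22₎ = 13.981.
Basic interval reflects these around s:
  lower = 2 × 11.019 − 13.981 = 8.057
  upper = 2 × 11.019 − 10.022 = 12.016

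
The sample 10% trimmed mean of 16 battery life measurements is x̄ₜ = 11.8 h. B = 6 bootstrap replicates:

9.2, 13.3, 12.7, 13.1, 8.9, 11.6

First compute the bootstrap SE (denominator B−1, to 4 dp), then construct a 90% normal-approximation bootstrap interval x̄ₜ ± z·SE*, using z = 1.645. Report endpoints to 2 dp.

Mean of replicates = 11.4667; sum of squared deviations = 19.2933; SE* = √(19.2933/5) = 1.9643
Margin = 1.645 × 1.9643 = 3.231
Interval: 11.8 ± 3.231

(8.57, 15.03)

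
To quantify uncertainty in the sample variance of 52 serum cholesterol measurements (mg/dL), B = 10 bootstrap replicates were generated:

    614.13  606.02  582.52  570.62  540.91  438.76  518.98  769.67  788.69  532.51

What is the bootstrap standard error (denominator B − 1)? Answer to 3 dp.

SE* = 108.662

Bootstrap SE is the standard deviation of the 10 replicate variances.
Mean of replicates: (614.13 + 606.02 + 582.52 + 570.62 + 540.91 + 438.76 + 518.98 + 769.67 + 788.69 + 532.51) / 10 = 5962.8100 / 10 = 596.2810
Sum of squared deviations: (+17.8490)² + (+9.7390)² + (−13.7610)² + (−25.6610)² + (−55.3710)² + (−157.5210)² + (−77.3010)² + (+173.3890)² + (+192.4090)² + (−63.7710)² = 106267.2537
Variance = 106267.2537 / 9 = 11807.4726
SE* = √11807.4726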